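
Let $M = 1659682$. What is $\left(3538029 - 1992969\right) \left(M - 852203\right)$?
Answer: $1247603503740$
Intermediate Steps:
$\left(3538029 - 1992969\right) \left(M - 852203\right) = \left(3538029 - 1992969\right) \left(1659682 - 852203\right) = 1545060 \cdot 807479 = 1247603503740$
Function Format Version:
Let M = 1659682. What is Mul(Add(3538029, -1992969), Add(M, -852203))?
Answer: 1247603503740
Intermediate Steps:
Mul(Add(3538029, -1992969), Add(M, -852203)) = Mul(Add(3538029, -1992969), Add(1659682, -852203)) = Mul(1545060, 807479) = 1247603503740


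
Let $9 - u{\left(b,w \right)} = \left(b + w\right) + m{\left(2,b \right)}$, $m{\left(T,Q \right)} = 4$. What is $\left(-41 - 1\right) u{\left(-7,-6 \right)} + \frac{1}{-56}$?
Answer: $- \frac{42337}{56} \approx -756.02$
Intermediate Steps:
$u{\left(b,w \right)} = 5 - b - w$ ($u{\left(b,w \right)} = 9 - \left(\left(b + w\right) + 4\right) = 9 - \left(4 + b + w\right) = 5 - b - w$)
$\left(-41 - 1\right) u{\left(-7,-6 \right)} + \frac{1}{-56} = \left(-41 - 1\right) \left(5 - -7 - -6\right) + \frac{1}{-56} = \left(-41 - 1\right) \left(5 + 7 + 6\right) - \frac{1}{56} = \left(-42\right) 18 - \frac{1}{56} = -756 - \frac{1}{56} = - \frac{42337}{56}$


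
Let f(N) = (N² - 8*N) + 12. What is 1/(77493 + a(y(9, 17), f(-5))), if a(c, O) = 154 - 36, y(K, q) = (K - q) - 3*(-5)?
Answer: 1/77611 ≈ 1.2885e-5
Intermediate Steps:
f(N) = 12 + N² - 8*N
y(K, q) = 15 + K - q (y(K, q) = (K - q) + 15 = 15 + K - q)
a(c, O) = 118
1/(77493 + a(y(9, 17), f(-5))) = 1/(77493 + 118) = 1/77611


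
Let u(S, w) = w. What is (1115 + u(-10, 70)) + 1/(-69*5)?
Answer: 408824/345 ≈ 1185.0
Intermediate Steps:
(1115 + u(-10, 70)) + 1/(-69*5) = (1115 + 70) + 1/(-69*5) = 1185 + 1/(-345) = 1185 - 1/345 = 408824/345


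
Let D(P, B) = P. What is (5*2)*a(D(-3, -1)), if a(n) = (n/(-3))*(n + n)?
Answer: -60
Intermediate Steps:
a(n) = -2*n²/3 (a(n) = (n*(-⅓))*(2*n) = (-n/3)*(2*n) = -2*n²/3)
(5*2)*a(D(-3, -1)) = (5*2)*(-⅔*(-3)²) = 10*(-⅔*9) = 10*(-6) = -60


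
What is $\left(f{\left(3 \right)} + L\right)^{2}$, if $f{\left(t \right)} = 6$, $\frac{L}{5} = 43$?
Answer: $48841$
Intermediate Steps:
$L = 215$ ($L = 5 \cdot 43 = 215$)
$\left(f{\left(3 \right)} + L\right)^{2} = \left(6 + 215\right)^{2} = 221^{2} = 48841$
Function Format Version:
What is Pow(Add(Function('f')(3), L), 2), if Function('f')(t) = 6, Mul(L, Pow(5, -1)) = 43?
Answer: 48841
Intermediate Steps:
L = 215 (L = Mul(5, 43) = 215)
Pow(Add(Function('f')(3), L), 2) = Pow(Add(6, 215), 2) = Pow(221, 2) = 48841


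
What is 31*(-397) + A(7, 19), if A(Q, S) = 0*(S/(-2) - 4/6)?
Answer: -12307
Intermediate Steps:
A(Q, S) = 0 (A(Q, S) = 0*(S*(-1/2) - 4*1/6) = 0*(-S/2 - 2/3) = 0*(-2/3 - S/2) = 0)
31*(-397) + A(7, 19) = 31*(-397) + 0 = -12307 + 0 = -12307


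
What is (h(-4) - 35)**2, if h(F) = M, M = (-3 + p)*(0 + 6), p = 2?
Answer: 1681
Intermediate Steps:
M = -6 (M = (-3 + 2)*(0 + 6) = -1*6 = -6)
h(F) = -6
(h(-4) - 35)**2 = (-6 - 35)**2 = (-41)**2 = 1681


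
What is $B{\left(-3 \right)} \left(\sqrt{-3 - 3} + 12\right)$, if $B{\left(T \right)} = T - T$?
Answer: $0$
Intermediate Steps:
$B{\left(T \right)} = 0$
$B{\left(-3 \right)} \left(\sqrt{-3 - 3} + 12\right) = 0 \left(\sqrt{-3 - 3} + 12\right) = 0 \left(\sqrt{-6} + 12\right) = 0 \left(i \sqrt{6} + 12\right) = 0 \left(12 + i \sqrt{6}\right) = 0$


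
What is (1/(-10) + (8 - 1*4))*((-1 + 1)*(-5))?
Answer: 0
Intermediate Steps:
(1/(-10) + (8 - 1*4))*((-1 + 1)*(-5)) = (-1/10 + (8 - 4))*(0*(-5)) = (-1/10 + 4)*0 = (39/10)*0 = 0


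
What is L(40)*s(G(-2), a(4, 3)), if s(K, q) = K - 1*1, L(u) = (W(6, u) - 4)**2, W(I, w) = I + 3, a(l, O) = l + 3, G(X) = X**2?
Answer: 75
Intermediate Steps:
a(l, O) = 3 + l
W(I, w) = 3 + I
L(u) = 25 (L(u) = ((3 + 6) - 4)**2 = (9 - 4)**2 = 5**2 = 25)
s(K, q) = -1 + K (s(K, q) = K - 1 = -1 + K)
L(40)*s(G(-2), a(4, 3)) = 25*(-1 + (-2)**2) = 25*(-1 + 4) = 25*3 = 75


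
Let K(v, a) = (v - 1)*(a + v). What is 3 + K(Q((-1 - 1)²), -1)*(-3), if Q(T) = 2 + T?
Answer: -72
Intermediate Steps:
K(v, a) = (-1 + v)*(a + v)
3 + K(Q((-1 - 1)²), -1)*(-3) = 3 + ((2 + (-1 - 1)²)² - 1*(-1) - (2 + (-1 - 1)²) - (2 + (-1 - 1)²))*(-3) = 3 + ((2 + (-2)²)² + 1 - (2 + (-2)²) - (2 + (-2)²))*(-3) = 3 + ((2 + 4)² + 1 - (2 + 4) - (2 + 4))*(-3) = 3 + (6² + 1 - 1*6 - 1*6)*(-3) = 3 + (36 + 1 - 6 - 6)*(-3) = 3 + 25*(-3) = 3 - 75 = -72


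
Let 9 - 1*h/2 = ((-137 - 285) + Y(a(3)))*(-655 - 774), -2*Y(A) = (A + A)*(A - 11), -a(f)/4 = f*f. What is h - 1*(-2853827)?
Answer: -3187967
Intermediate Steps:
a(f) = -4*f² (a(f) = -4*f*f = -4*f²)
Y(A) = -A*(-11 + A) (Y(A) = -(A + A)*(A - 11)/2 = -2*A*(-11 + A)/2 = -A*(-11 + A))
h = -6041794 (h = 18 - 2*((-137 - 285) + (-4*3²)*(11 - (-4)*3²))*(-655 - 774) = 18 - 2*(-422 + (-4*9)*(11 - (-4)*9))*(-1429) = 18 - 2*(-422 - 36*(11 - 1*(-36)))*(-1429) = 18 - 2*(-422 - 36*(11 + 36))*(-1429) = 18 - 2*(-422 - 36*47)*(-1429) = 18 - 2*(-422 - 1692)*(-1429) = 18 - (-4228)*(-1429) = 18 - 2*3020906 = 18 - 6041812 = -6041794)
h - 1*(-2853827) = -6041794 - 1*(-2853827) = -6041794 + 2853827 = -3187967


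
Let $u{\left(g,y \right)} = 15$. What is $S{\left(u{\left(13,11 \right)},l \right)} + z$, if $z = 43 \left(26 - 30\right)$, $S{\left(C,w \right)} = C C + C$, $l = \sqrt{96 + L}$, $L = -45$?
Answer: $68$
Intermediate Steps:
$l = \sqrt{51}$ ($l = \sqrt{96 - 45} = \sqrt{51} \approx 7.1414$)
$S{\left(C,w \right)} = C + C^{2}$ ($S{\left(C,w \right)} = C^{2} + C = C + C^{2}$)
$z = -172$ ($z = 43 \left(-4\right) = -172$)
$S{\left(u{\left(13,11 \right)},l \right)} + z = 15 \left(1 + 15\right) - 172 = 15 \cdot 16 - 172 = 240 - 172 = 68$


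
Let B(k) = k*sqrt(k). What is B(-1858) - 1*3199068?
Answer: -3199068 - 1858*I*sqrt(1858) ≈ -3.1991e+6 - 80088.0*I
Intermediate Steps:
B(k) = k**(3/2)
B(-1858) - 1*3199068 = (-1858)**(3/2) - 1*3199068 = -1858*I*sqrt(1858) - 3199068 = -3199068 - 1858*I*sqrt(1858)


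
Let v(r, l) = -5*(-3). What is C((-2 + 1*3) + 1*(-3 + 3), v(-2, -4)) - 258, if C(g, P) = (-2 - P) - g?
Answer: -276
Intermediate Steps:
v(r, l) = 15
C(g, P) = -2 - P - g
C((-2 + 1*3) + 1*(-3 + 3), v(-2, -4)) - 258 = (-2 - 1*15 - ((-2 + 1*3) + 1*(-3 + 3))) - 258 = (-2 - 15 - ((-2 + 3) + 1*0)) - 258 = (-2 - 15 - (1 + 0)) - 258 = (-2 - 15 - 1*1) - 258 = (-2 - 15 - 1) - 258 = -18 - 258 = -276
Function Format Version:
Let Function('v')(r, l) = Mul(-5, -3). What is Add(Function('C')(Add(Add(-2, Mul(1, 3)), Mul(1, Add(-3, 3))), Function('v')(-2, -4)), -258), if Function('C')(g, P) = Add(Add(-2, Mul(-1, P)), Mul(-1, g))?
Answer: -276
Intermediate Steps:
Function('v')(r, l) = 15
Function('C')(g, P) = Add(-2, Mul(-1, P), Mul(-1, g))
Add(Function('C')(Add(Add(-2, Mul(1, 3)), Mul(1, Add(-3, 3))), Function('v')(-2, -4)), -258) = Add(Add(-2, Mul(-1, 15), Mul(-1, Add(Add(-2, Mul(1, 3)), Mul(1, Add(-3, 3))))), -258) = Add(Add(-2, -15, Mul(-1, Add(Add(-2, 3), Mul(1, 0)))), -258) = Add(Add(-2, -15, Mul(-1, Add(1, 0))), -258) = Add(Add(-2, -15, Mul(-1, 1)), -258) = Add(Add(-2, -15, -1), -258) = Add(-18, -258) = -276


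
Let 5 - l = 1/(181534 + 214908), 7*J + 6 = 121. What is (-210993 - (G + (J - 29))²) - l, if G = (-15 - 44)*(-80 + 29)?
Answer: -178513680662885/19425658 ≈ -9.1896e+6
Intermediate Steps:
J = 115/7 (J = -6/7 + (⅐)*121 = -6/7 + 121/7 = 115/7 ≈ 16.429)
G = 3009 (G = -59*(-51) = 3009)
l = 1982209/396442 (l = 5 - 1/(181534 + 214908) = 5 - 1/396442 = 1982209/396442 ≈ 5.0000)
(-210993 - (G + (J - 29))²) - l = (-210993 - (3009 + (115/7 - 29))²) - 1*1982209/396442 = (-210993 - (3009 - 88/7)²) - 1982209/396442 = (-210993 - (20975/7)²) - 1982209/396442 = (-210993 - 1*439950625/49) - 1982209/396442 = (-210993 - 439950625/49) - 1982209/396442 = -450289282/49 - 1982209/396442 = -178513680662885/19425658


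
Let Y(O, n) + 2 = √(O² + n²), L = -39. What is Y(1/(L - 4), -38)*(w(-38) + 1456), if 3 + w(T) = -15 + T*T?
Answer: -5764 + 2882*√2669957/43 ≈ 1.0375e+5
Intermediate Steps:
Y(O, n) = -2 + √(O² + n²)
w(T) = -18 + T² (w(T) = -3 + (-15 + T*T) = -3 + (-15 + T²) = -18 + T²)
Y(1/(L - 4), -38)*(w(-38) + 1456) = (-2 + √((1/(-39 - 4))² + (-38)²))*((-18 + (-38)²) + 1456) = (-2 + √((1/(-43))² + 1444))*((-18 + 1444) + 1456) = (-2 + √((-1/43)² + 1444))*(1426 + 1456) = (-2 + √(1/1849 + 1444))*2882 = (-2 + √(2669957/1849))*2882 = (-2 + √2669957/43)*2882 = -5764 + 2882*√2669957/43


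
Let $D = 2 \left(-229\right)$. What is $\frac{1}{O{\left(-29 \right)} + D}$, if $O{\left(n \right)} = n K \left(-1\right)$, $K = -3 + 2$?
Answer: $- \frac{1}{487} \approx -0.0020534$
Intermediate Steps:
$K = -1$
$O{\left(n \right)} = n$ ($O{\left(n \right)} = n \left(-1\right) \left(-1\right) = - n \left(-1\right) = n$)
$D = -458$
$\frac{1}{O{\left(-29 \right)} + D} = \frac{1}{-29 - 458} = \frac{1}{-487} = - \frac{1}{487}$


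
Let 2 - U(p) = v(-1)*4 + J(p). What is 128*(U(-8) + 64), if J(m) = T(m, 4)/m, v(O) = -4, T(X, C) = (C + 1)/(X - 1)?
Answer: 94384/9 ≈ 10487.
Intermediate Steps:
T(X, C) = (1 + C)/(-1 + X)
J(m) = 5/(m*(-1 + m)) (J(m) = ((1 + 4)/(-1 + m))/m = (5/(-1 + m))/m = 5/(m*(-1 + m)))
U(p) = 18 - 5/(p*(-1 + p)) (U(p) = 2 - (-4*4 + 5/(p*(-1 + p))) = 2 - (-16 + 5/(p*(-1 + p))) = 2 + (16 - 5/(p*(-1 + p))) = 18 - 5/(p*(-1 + p)))
128*(U(-8) + 64) = 128*((-5 + 18*(-8)*(-1 - 8))/((-8)*(-1 - 8)) + 64) = 128*(-⅛*(-5 + 18*(-8)*(-9))/(-9) + 64) = 128*(-⅛*(-⅑)*(-5 + 1296) + 64) = 128*(-⅛*(-⅑)*1291 + 64) = 128*(1291/72 + 64) = 128*(5899/72) = 94384/9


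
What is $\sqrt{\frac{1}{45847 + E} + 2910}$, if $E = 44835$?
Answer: $\frac{\sqrt{23929585201522}}{90682} \approx 53.944$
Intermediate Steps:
$\sqrt{\frac{1}{45847 + E} + 2910} = \sqrt{\frac{1}{45847 + 44835} + 2910} = \sqrt{\frac{1}{90682} + 2910} = \sqrt{\frac{263884621}{90682}} = \frac{\sqrt{23929585201522}}{90682}$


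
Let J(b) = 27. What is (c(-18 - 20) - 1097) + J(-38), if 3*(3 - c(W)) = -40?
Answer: -3161/3 ≈ -1053.7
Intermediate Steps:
c(W) = 49/3 (c(W) = 3 - 1/3*(-40) = 3 + 40/3 = 49/3)
(c(-18 - 20) - 1097) + J(-38) = (49/3 - 1097) + 27 = -3242/3 + 27 = -3161/3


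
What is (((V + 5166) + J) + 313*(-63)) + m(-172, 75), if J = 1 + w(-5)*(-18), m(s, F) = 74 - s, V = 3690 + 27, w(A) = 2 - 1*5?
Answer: -10535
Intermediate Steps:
w(A) = -3 (w(A) = 2 - 5 = -3)
V = 3717
J = 55 (J = 1 - 3*(-18) = 1 + 54 = 55)
(((V + 5166) + J) + 313*(-63)) + m(-172, 75) = (((3717 + 5166) + 55) + 313*(-63)) + (74 - 1*(-172)) = ((8883 + 55) - 19719) + (74 + 172) = (8938 - 19719) + 246 = -10781 + 246 = -10535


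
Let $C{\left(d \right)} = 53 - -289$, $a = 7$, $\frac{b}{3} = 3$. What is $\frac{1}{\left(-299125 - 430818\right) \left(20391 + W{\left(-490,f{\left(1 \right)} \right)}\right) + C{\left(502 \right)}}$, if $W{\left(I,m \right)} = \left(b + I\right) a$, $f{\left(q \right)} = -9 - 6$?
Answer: $- \frac{1}{12426549290} \approx -8.0473 \cdot 10^{-11}$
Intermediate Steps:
$b = 9$ ($b = 3 \cdot 3 = 9$)
$f{\left(q \right)} = -15$
$W{\left(I,m \right)} = 63 + 7 I$ ($W{\left(I,m \right)} = \left(9 + I\right) 7 = 63 + 7 I$)
$C{\left(d \right)} = 342$ ($C{\left(d \right)} = 53 + 289 = 342$)
$\frac{1}{\left(-299125 - 430818\right) \left(20391 + W{\left(-490,f{\left(1 \right)} \right)}\right) + C{\left(502 \right)}} = \frac{1}{\left(-299125 - 430818\right) \left(20391 + \left(63 + 7 \left(-490\right)\right)\right) + 342} = \frac{1}{- 729943 \left(20391 + \left(63 - 3430\right)\right) + 342} = \frac{1}{- 729943 \left(20391 - 3367\right) + 342} = \frac{1}{\left(-729943\right) 17024 + 342} = \frac{1}{-12426549632 + 342} = \frac{1}{-12426549290} = - \frac{1}{12426549290}$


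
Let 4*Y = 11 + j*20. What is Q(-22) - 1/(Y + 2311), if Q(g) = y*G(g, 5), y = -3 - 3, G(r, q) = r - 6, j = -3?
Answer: 1544756/9195 ≈ 168.00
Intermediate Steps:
G(r, q) = -6 + r
Y = -49/4 (Y = (11 - 3*20)/4 = (11 - 60)/4 = (¼)*(-49) = -49/4 ≈ -12.250)
y = -6
Q(g) = 36 - 6*g (Q(g) = -6*(-6 + g) = 36 - 6*g)
Q(-22) - 1/(Y + 2311) = (36 - 6*(-22)) - 1/(-49/4 + 2311) = (36 + 132) - 1/9195/4 = 168 - 1*4/9195 = 168 - 4/9195 = 1544756/9195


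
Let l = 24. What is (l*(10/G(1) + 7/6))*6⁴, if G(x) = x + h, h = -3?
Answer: -119232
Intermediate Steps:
G(x) = -3 + x (G(x) = x - 3 = -3 + x)
(l*(10/G(1) + 7/6))*6⁴ = (24*(10/(-3 + 1) + 7/6))*6⁴ = (24*(10/(-2) + 7*(⅙)))*1296 = (24*(10*(-½) + 7/6))*1296 = (24*(-5 + 7/6))*1296 = (24*(-23/6))*1296 = -92*1296 = -119232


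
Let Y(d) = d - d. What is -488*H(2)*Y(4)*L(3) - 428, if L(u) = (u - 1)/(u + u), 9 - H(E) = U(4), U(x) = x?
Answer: -428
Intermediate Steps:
Y(d) = 0
H(E) = 5 (H(E) = 9 - 1*4 = 9 - 4 = 5)
L(u) = (-1 + u)/(2*u) (L(u) = (-1 + u)/((2*u)) = (-1 + u)*(1/(2*u)) = (-1 + u)/(2*u))
-488*H(2)*Y(4)*L(3) - 428 = -488*5*0*(1/2)*(-1 + 3)/3 - 428 = -0*(1/2)*(1/3)*2 - 428 = -0/3 - 428 = -488*0 - 428 = 0 - 428 = -428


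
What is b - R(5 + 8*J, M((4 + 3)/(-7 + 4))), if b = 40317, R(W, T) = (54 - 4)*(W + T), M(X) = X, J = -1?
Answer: 121751/3 ≈ 40584.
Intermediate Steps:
R(W, T) = 50*T + 50*W (R(W, T) = 50*(T + W) = 50*T + 50*W)
b - R(5 + 8*J, M((4 + 3)/(-7 + 4))) = 40317 - (50*((4 + 3)/(-7 + 4)) + 50*(5 + 8*(-1))) = 40317 - (50*(7/(-3)) + 50*(5 - 8)) = 40317 - (50*(7*(-1/3)) + 50*(-3)) = 40317 - (50*(-7/3) - 150) = 40317 - (-350/3 - 150) = 40317 - 1*(-800/3) = 40317 + 800/3 = 121751/3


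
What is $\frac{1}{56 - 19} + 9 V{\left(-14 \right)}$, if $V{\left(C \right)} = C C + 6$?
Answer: $\frac{67267}{37} \approx 1818.0$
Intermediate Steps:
$V{\left(C \right)} = 6 + C^{2}$ ($V{\left(C \right)} = C^{2} + 6 = 6 + C^{2}$)
$\frac{1}{56 - 19} + 9 V{\left(-14 \right)} = \frac{1}{56 - 19} + 9 \left(6 + \left(-14\right)^{2}\right) = \frac{1}{37} + 9 \left(6 + 196\right) = \frac{1}{37} + 9 \cdot 202 = \frac{1}{37} + 1818 = \frac{67267}{37}$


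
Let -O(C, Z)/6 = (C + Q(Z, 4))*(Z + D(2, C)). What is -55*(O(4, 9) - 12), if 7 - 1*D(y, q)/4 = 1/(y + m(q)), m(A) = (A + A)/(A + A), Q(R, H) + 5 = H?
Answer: 35970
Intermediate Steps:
Q(R, H) = -5 + H
m(A) = 1 (m(A) = (2*A)/((2*A)) = (2*A)*(1/(2*A)) = 1)
D(y, q) = 28 - 4/(1 + y) (D(y, q) = 28 - 4/(y + 1) = 28 - 4/(1 + y))
O(C, Z) = -6*(-1 + C)*(80/3 + Z) (O(C, Z) = -6*(C + (-5 + 4))*(Z + 4*(6 + 7*2)/(1 + 2)) = -6*(C - 1)*(Z + 4*(6 + 14)/3) = -6*(-1 + C)*(Z + 4*(⅓)*20) = -6*(-1 + C)*(Z + 80/3) = -6*(-1 + C)*(80/3 + Z))
-55*(O(4, 9) - 12) = -55*((160 - 160*4 + 6*9 - 6*4*9) - 12) = -55*((160 - 640 + 54 - 216) - 12) = -55*(-642 - 12) = -55*(-654) = 35970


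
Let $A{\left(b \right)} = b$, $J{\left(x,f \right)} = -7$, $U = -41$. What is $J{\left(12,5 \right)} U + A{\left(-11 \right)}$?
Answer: $276$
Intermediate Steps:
$J{\left(12,5 \right)} U + A{\left(-11 \right)} = \left(-7\right) \left(-41\right) - 11 = 287 - 11 = 276$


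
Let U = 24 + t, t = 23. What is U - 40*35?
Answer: -1353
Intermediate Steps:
U = 47 (U = 24 + 23 = 47)
U - 40*35 = 47 - 40*35 = 47 - 1400 = -1353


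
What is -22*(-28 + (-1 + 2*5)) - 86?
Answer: 332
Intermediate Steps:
-22*(-28 + (-1 + 2*5)) - 86 = -22*(-28 + (-1 + 10)) - 86 = -22*(-28 + 9) - 86 = -22*(-19) - 86 = 418 - 86 = 332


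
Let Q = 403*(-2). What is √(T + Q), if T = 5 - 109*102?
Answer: I*√11919 ≈ 109.17*I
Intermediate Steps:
Q = -806
T = -11113 (T = 5 - 11118 = -11113)
√(T + Q) = √(-11113 - 806) = √(-11919) = I*√11919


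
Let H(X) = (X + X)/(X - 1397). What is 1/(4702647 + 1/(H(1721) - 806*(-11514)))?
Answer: 1503407729/7069995846558825 ≈ 2.1265e-7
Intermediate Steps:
H(X) = 2*X/(-1397 + X) (H(X) = (2*X)/(-1397 + X) = 2*X/(-1397 + X))
1/(4702647 + 1/(H(1721) - 806*(-11514))) = 1/(4702647 + 1/(2*1721/(-1397 + 1721) - 806*(-11514))) = 1/(4702647 + 1/(2*1721/324 + 9280284)) = 1/(4702647 + 1/(2*1721*(1/324) + 9280284)) = 1/(4702647 + 1/(1721/162 + 9280284)) = 1/(4702647 + 1/(1503407729/162)) = 1/(4702647 + 162/1503407729) = 1/(7069995846558825/1503407729) = 1503407729/7069995846558825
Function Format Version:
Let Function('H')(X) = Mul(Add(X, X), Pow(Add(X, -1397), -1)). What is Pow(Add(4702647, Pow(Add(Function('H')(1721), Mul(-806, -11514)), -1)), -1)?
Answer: Rational(1503407729, 7069995846558825) ≈ 2.1265e-7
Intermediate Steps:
Function('H')(X) = Mul(2, X, Pow(Add(-1397, X), -1)) (Function('H')(X) = Mul(Mul(2, X), Pow(Add(-1397, X), -1)) = Mul(2, X, Pow(Add(-1397, X), -1)))
Pow(Add(4702647, Pow(Add(Function('H')(1721), Mul(-806, -11514)), -1)), -1) = Pow(Add(4702647, Pow(Add(Mul(2, 1721, Pow(Add(-1397, 1721), -1)), Mul(-806, -11514)), -1)), -1) = Pow(Add(4702647, Pow(Add(Mul(2, 1721, Pow(324, -1)), 9280284), -1)), -1) = Pow(Add(4702647, Pow(Add(Mul(2, 1721, Rational(1, 324)), 9280284), -1)), -1) = Pow(Add(4702647, Pow(Add(Rational(1721, 162), 9280284), -1)), -1) = Pow(Add(4702647, Pow(Rational(1503407729, 162), -1)), -1) = Pow(Add(4702647, Rational(162, 1503407729)), -1) = Pow(Rational(7069995846558825, 1503407729), -1) = Rational(1503407729, 7069995846558825)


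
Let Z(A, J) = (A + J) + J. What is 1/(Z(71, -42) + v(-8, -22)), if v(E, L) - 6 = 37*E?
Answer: -1/303 ≈ -0.0033003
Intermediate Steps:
Z(A, J) = A + 2*J
v(E, L) = 6 + 37*E
1/(Z(71, -42) + v(-8, -22)) = 1/((71 + 2*(-42)) + (6 + 37*(-8))) = 1/((71 - 84) + (6 - 296)) = 1/(-13 - 290) = 1/(-303) = -1/303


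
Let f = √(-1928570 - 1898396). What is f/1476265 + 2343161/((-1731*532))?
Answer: -2343161/920892 + I*√3826966/1476265 ≈ -2.5444 + 0.0013251*I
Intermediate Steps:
f = I*√3826966 (f = √(-3826966) = I*√3826966 ≈ 1956.3*I)
f/1476265 + 2343161/((-1731*532)) = (I*√3826966)/1476265 + 2343161/((-1731*532)) = (I*√3826966)*(1/1476265) + 2343161/(-920892) = I*√3826966/1476265 + 2343161*(-1/920892) = I*√3826966/1476265 - 2343161/920892 = -2343161/920892 + I*√3826966/1476265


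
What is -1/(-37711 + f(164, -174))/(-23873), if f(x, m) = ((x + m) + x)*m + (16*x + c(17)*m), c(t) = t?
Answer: -1/1547949193 ≈ -6.4602e-10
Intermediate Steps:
f(x, m) = 16*x + 17*m + m*(m + 2*x) (f(x, m) = ((x + m) + x)*m + (16*x + 17*m) = ((m + x) + x)*m + (16*x + 17*m) = (m + 2*x)*m + (16*x + 17*m) = m*(m + 2*x) + (16*x + 17*m) = 16*x + 17*m + m*(m + 2*x))
-1/(-37711 + f(164, -174))/(-23873) = -1/(-37711 + ((-174)² + 16*164 + 17*(-174) + 2*(-174)*164))/(-23873) = -1/(-37711 + (30276 + 2624 - 2958 - 57072))*(-1/23873) = -1/(-37711 - 27130)*(-1/23873) = -1/(-64841)*(-1/23873) = -1*(-1/64841)*(-1/23873) = (1/64841)*(-1/23873) = -1/1547949193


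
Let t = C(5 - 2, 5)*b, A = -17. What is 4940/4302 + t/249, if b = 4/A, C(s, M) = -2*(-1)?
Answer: 3479434/3035061 ≈ 1.1464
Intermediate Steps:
C(s, M) = 2
b = -4/17 (b = 4/(-17) = 4*(-1/17) = -4/17 ≈ -0.23529)
t = -8/17 (t = 2*(-4/17) = -8/17 ≈ -0.47059)
4940/4302 + t/249 = 4940/4302 - 8/17/249 = 4940*(1/4302) - 8/17*1/249 = 2470/2151 - 8/4233 = 3479434/3035061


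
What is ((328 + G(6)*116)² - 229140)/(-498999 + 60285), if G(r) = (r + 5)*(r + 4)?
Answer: -85533302/219357 ≈ -389.93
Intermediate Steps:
G(r) = (4 + r)*(5 + r) (G(r) = (5 + r)*(4 + r) = (4 + r)*(5 + r))
((328 + G(6)*116)² - 229140)/(-498999 + 60285) = ((328 + (20 + 6² + 9*6)*116)² - 229140)/(-498999 + 60285) = ((328 + (20 + 36 + 54)*116)² - 229140)/(-438714) = ((328 + 110*116)² - 229140)*(-1/438714) = ((328 + 12760)² - 229140)*(-1/438714) = (13088² - 229140)*(-1/438714) = (171295744 - 229140)*(-1/438714) = 171066604*(-1/438714) = -85533302/219357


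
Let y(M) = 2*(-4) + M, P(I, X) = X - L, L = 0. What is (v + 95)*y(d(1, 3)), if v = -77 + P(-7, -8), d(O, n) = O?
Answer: -70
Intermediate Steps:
P(I, X) = X (P(I, X) = X - 1*0 = X + 0 = X)
y(M) = -8 + M
v = -85 (v = -77 - 8 = -85)
(v + 95)*y(d(1, 3)) = (-85 + 95)*(-8 + 1) = 10*(-7) = -70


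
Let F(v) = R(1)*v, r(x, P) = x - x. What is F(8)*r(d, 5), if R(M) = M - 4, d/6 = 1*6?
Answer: 0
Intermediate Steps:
d = 36 (d = 6*(1*6) = 6*6 = 36)
R(M) = -4 + M
r(x, P) = 0
F(v) = -3*v (F(v) = (-4 + 1)*v = -3*v)
F(8)*r(d, 5) = -3*8*0 = -24*0 = 0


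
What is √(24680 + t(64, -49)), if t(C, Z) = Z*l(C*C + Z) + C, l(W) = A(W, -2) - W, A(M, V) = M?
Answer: 2*√6186 ≈ 157.30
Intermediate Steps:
l(W) = 0 (l(W) = W - W = 0)
t(C, Z) = C (t(C, Z) = Z*0 + C = 0 + C = C)
√(24680 + t(64, -49)) = √(24680 + 64) = √24744 = 2*√6186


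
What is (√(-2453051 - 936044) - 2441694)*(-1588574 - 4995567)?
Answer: 16076457574854 - 6584141*I*√3389095 ≈ 1.6076e+13 - 1.2121e+10*I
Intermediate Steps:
(√(-2453051 - 936044) - 2441694)*(-1588574 - 4995567) = (√(-3389095) - 2441694)*(-6584141) = (I*√3389095 - 2441694)*(-6584141) = (-2441694 + I*√3389095)*(-6584141) = 16076457574854 - 6584141*I*√3389095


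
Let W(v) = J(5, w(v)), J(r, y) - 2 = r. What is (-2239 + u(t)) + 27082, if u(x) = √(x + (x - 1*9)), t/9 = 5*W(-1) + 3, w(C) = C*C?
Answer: 24843 + 15*√3 ≈ 24869.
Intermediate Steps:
w(C) = C²
J(r, y) = 2 + r
W(v) = 7 (W(v) = 2 + 5 = 7)
t = 342 (t = 9*(5*7 + 3) = 9*(35 + 3) = 9*38 = 342)
u(x) = √(-9 + 2*x) (u(x) = √(x + (x - 9)) = √(x + (-9 + x)) = √(-9 + 2*x))
(-2239 + u(t)) + 27082 = (-2239 + √(-9 + 2*342)) + 27082 = (-2239 + √(-9 + 684)) + 27082 = (-2239 + √675) + 27082 = (-2239 + 15*√3) + 27082 = 24843 + 15*√3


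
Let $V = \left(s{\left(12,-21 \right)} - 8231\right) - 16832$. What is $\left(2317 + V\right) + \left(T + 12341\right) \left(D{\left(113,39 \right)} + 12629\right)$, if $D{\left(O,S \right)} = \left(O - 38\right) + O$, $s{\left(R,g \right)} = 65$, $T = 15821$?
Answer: $360929673$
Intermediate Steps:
$D{\left(O,S \right)} = -38 + 2 O$ ($D{\left(O,S \right)} = \left(-38 + O\right) + O = -38 + 2 O$)
$V = -24998$ ($V = \left(65 - 8231\right) - 16832 = -8166 - 16832 = -24998$)
$\left(2317 + V\right) + \left(T + 12341\right) \left(D{\left(113,39 \right)} + 12629\right) = \left(2317 - 24998\right) + \left(15821 + 12341\right) \left(\left(-38 + 2 \cdot 113\right) + 12629\right) = -22681 + 28162 \left(\left(-38 + 226\right) + 12629\right) = -22681 + 28162 \left(188 + 12629\right) = -22681 + 28162 \cdot 12817 = -22681 + 360952354 = 360929673$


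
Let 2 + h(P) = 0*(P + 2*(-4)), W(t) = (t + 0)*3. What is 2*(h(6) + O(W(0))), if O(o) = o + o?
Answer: -4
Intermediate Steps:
W(t) = 3*t (W(t) = t*3 = 3*t)
O(o) = 2*o
h(P) = -2 (h(P) = -2 + 0*(P + 2*(-4)) = -2 + 0*(P - 8) = -2 + 0*(-8 + P) = -2 + 0 = -2)
2*(h(6) + O(W(0))) = 2*(-2 + 2*(3*0)) = 2*(-2 + 2*0) = 2*(-2 + 0) = 2*(-2) = -4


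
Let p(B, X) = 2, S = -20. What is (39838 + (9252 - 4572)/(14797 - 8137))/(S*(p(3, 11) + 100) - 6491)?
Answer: -1474032/315647 ≈ -4.6699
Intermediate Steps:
(39838 + (9252 - 4572)/(14797 - 8137))/(S*(p(3, 11) + 100) - 6491) = (39838 + (9252 - 4572)/(14797 - 8137))/(-20*(2 + 100) - 6491) = (39838 + 4680/6660)/(-20*102 - 6491) = (39838 + 4680*(1/6660))/(-2040 - 6491) = (39838 + 26/37)/(-8531) = (1474032/37)*(-1/8531) = -1474032/315647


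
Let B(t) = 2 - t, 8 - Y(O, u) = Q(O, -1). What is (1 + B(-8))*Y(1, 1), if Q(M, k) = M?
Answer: 77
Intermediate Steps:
Y(O, u) = 8 - O
(1 + B(-8))*Y(1, 1) = (1 + (2 - 1*(-8)))*(8 - 1*1) = (1 + (2 + 8))*(8 - 1) = (1 + 10)*7 = 11*7 = 77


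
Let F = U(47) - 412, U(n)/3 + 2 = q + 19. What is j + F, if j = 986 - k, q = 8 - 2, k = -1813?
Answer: 2456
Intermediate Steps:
q = 6
j = 2799 (j = 986 - 1*(-1813) = 986 + 1813 = 2799)
U(n) = 69 (U(n) = -6 + 3*(6 + 19) = -6 + 3*25 = -6 + 75 = 69)
F = -343 (F = 69 - 412 = -343)
j + F = 2799 - 343 = 2456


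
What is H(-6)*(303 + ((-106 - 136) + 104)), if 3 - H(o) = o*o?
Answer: -5445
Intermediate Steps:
H(o) = 3 - o**2 (H(o) = 3 - o*o = 3 - o**2)
H(-6)*(303 + ((-106 - 136) + 104)) = (3 - 1*(-6)**2)*(303 + ((-106 - 136) + 104)) = (3 - 1*36)*(303 + (-242 + 104)) = (3 - 36)*(303 - 138) = -33*165 = -5445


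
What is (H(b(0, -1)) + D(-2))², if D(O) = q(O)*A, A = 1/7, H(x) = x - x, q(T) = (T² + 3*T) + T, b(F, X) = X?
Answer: 16/49 ≈ 0.32653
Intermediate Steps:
q(T) = T² + 4*T
H(x) = 0
A = ⅐ ≈ 0.14286
D(O) = O*(4 + O)/7 (D(O) = (O*(4 + O))*(⅐) = O*(4 + O)/7)
(H(b(0, -1)) + D(-2))² = (0 + (⅐)*(-2)*(4 - 2))² = (0 + (⅐)*(-2)*2)² = (0 - 4/7)² = (-4/7)² = 16/49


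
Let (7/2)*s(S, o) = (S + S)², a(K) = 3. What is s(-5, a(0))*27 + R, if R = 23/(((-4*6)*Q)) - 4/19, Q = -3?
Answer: 7388243/9576 ≈ 771.54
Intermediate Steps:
s(S, o) = 8*S²/7 (s(S, o) = 2*(S + S)²/7 = 2*(2*S)²/7 = 2*(4*S²)/7 = 8*S²/7)
R = 149/1368 (R = 23/((-4*6*(-3))) - 4/19 = 23/((-24*(-3))) - 4*1/19 = 23/72 - 4/19 = 149/1368 ≈ 0.10892)
s(-5, a(0))*27 + R = ((8/7)*(-5)²)*27 + 149/1368 = ((8/7)*25)*27 + 149/1368 = (200/7)*27 + 149/1368 = 5400/7 + 149/1368 = 7388243/9576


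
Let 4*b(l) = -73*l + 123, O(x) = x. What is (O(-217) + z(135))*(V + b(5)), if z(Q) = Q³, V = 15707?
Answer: 38492862147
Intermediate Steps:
b(l) = 123/4 - 73*l/4 (b(l) = (-73*l + 123)/4 = (123 - 73*l)/4 = 123/4 - 73*l/4)
(O(-217) + z(135))*(V + b(5)) = (-217 + 135³)*(15707 + (123/4 - 73/4*5)) = (-217 + 2460375)*(15707 + (123/4 - 365/4)) = 2460158*(15707 - 121/2) = 2460158*(31293/2) = 38492862147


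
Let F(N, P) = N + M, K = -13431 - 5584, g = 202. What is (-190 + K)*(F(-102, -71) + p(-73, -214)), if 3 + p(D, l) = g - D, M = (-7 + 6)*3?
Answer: -3207235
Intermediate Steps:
K = -19015
M = -3 (M = -1*3 = -3)
p(D, l) = 199 - D (p(D, l) = -3 + (202 - D) = 199 - D)
F(N, P) = -3 + N (F(N, P) = N - 3 = -3 + N)
(-190 + K)*(F(-102, -71) + p(-73, -214)) = (-190 - 19015)*((-3 - 102) + (199 - 1*(-73))) = -19205*(-105 + (199 + 73)) = -19205*(-105 + 272) = -19205*167 = -3207235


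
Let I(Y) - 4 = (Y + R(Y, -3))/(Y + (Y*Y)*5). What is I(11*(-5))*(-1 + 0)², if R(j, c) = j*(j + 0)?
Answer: 575/137 ≈ 4.1971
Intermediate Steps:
R(j, c) = j² (R(j, c) = j*j = j²)
I(Y) = 4 + (Y + Y²)/(Y + 5*Y²) (I(Y) = 4 + (Y + Y²)/(Y + (Y*Y)*5) = 4 + (Y + Y²)/(Y + Y²*5) = 4 + (Y + Y²)/(Y + 5*Y²))
I(11*(-5))*(-1 + 0)² = ((5 + 21*(11*(-5)))/(1 + 5*(11*(-5))))*(-1 + 0)² = ((5 + 21*(-55))/(1 + 5*(-55)))*(-1)² = ((5 - 1155)/(1 - 275))*1 = (-1150/(-274))*1 = -1/274*(-1150)*1 = (575/137)*1 = 575/137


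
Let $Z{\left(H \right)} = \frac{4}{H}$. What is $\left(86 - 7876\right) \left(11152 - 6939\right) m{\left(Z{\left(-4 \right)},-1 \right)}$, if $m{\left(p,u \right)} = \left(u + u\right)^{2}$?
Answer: $-131277080$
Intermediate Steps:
$m{\left(p,u \right)} = 4 u^{2}$ ($m{\left(p,u \right)} = \left(2 u\right)^{2} = 4 u^{2}$)
$\left(86 - 7876\right) \left(11152 - 6939\right) m{\left(Z{\left(-4 \right)},-1 \right)} = \left(86 - 7876\right) \left(11152 - 6939\right) 4 \left(-1\right)^{2} = \left(-7790\right) 4213 \cdot 4 \cdot 1 = \left(-32819270\right) 4 = -131277080$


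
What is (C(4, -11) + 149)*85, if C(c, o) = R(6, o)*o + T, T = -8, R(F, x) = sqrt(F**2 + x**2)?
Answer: 11985 - 935*sqrt(157) ≈ 269.48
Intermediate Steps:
C(c, o) = -8 + o*sqrt(36 + o**2) (C(c, o) = sqrt(6**2 + o**2)*o - 8 = sqrt(36 + o**2)*o - 8 = o*sqrt(36 + o**2) - 8 = -8 + o*sqrt(36 + o**2))
(C(4, -11) + 149)*85 = ((-8 - 11*sqrt(36 + (-11)**2)) + 149)*85 = ((-8 - 11*sqrt(36 + 121)) + 149)*85 = ((-8 - 11*sqrt(157)) + 149)*85 = (141 - 11*sqrt(157))*85 = 11985 - 935*sqrt(157)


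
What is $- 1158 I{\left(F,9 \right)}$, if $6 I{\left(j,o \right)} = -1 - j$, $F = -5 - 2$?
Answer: $-1158$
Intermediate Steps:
$F = -7$
$I{\left(j,o \right)} = - \frac{1}{6} - \frac{j}{6}$ ($I{\left(j,o \right)} = \frac{-1 - j}{6} = - \frac{1}{6} - \frac{j}{6}$)
$- 1158 I{\left(F,9 \right)} = - 1158 \left(- \frac{1}{6} - - \frac{7}{6}\right) = - 1158 \left(- \frac{1}{6} + \frac{7}{6}\right) = \left(-1158\right) 1 = -1158$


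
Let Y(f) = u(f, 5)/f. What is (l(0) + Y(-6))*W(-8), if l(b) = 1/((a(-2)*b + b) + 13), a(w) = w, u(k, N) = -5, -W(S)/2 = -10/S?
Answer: -355/156 ≈ -2.2756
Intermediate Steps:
W(S) = 20/S (W(S) = -(-20)/S = 20/S)
Y(f) = -5/f
l(b) = 1/(13 - b) (l(b) = 1/((-2*b + b) + 13) = 1/(-b + 13) = 1/(13 - b))
(l(0) + Y(-6))*W(-8) = (1/(13 - 1*0) - 5/(-6))*(20/(-8)) = (1/(13 + 0) - 5*(-⅙))*(20*(-⅛)) = (1/13 + ⅚)*(-5/2) = (71/78)*(-5/2) = -355/156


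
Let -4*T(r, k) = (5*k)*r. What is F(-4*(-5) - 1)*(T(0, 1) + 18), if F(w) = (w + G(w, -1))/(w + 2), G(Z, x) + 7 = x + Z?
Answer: 180/7 ≈ 25.714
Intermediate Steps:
G(Z, x) = -7 + Z + x (G(Z, x) = -7 + (x + Z) = -7 + (Z + x) = -7 + Z + x)
T(r, k) = -5*k*r/4
F(w) = (-8 + 2*w)/(2 + w) (F(w) = (w + (-7 + w - 1))/(w + 2) = (w + (-8 + w))/(2 + w) = (-8 + 2*w)/(2 + w))
F(-4*(-5) - 1)*(T(0, 1) + 18) = (2*(-4 + (-4*(-5) - 1))/(2 + (-4*(-5) - 1)))*(-5/4*1*0 + 18) = (2*(-4 + (20 - 1))/(2 + (20 - 1)))*(0 + 18) = (2*(-4 + 19)/(2 + 19))*18 = (2*15/21)*18 = (2*(1/21)*15)*18 = (10/7)*18 = 180/7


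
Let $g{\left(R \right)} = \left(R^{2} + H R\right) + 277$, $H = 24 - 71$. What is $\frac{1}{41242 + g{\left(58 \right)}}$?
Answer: $\frac{1}{42157} \approx 2.3721 \cdot 10^{-5}$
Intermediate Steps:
$H = -47$
$g{\left(R \right)} = 277 + R^{2} - 47 R$ ($g{\left(R \right)} = \left(R^{2} - 47 R\right) + 277 = 277 + R^{2} - 47 R$)
$\frac{1}{41242 + g{\left(58 \right)}} = \frac{1}{41242 + \left(277 + 58^{2} - 2726\right)} = \frac{1}{41242 + \left(277 + 3364 - 2726\right)} = \frac{1}{41242 + 915} = \frac{1}{42157}$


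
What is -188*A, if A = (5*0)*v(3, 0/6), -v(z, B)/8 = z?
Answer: 0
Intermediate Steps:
v(z, B) = -8*z
A = 0 (A = (5*0)*(-8*3) = 0*(-24) = 0)
-188*A = -188*0 = 0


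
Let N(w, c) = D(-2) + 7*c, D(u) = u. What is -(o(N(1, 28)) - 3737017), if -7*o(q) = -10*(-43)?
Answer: 26159549/7 ≈ 3.7371e+6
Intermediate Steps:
N(w, c) = -2 + 7*c
o(q) = -430/7 (o(q) = -(-10)*(-43)/7 = -1/7*430 = -430/7)
-(o(N(1, 28)) - 3737017) = -(-430/7 - 3737017) = -1*(-26159549/7) = 26159549/7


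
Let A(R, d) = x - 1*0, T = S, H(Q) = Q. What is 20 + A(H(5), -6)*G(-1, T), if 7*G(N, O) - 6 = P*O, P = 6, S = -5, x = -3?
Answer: 212/7 ≈ 30.286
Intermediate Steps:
T = -5
G(N, O) = 6/7 + 6*O/7 (G(N, O) = 6/7 + (6*O)/7 = 6/7 + 6*O/7)
A(R, d) = -3 (A(R, d) = -3 - 1*0 = -3 + 0 = -3)
20 + A(H(5), -6)*G(-1, T) = 20 - 3*(6/7 + (6/7)*(-5)) = 20 - 3*(6/7 - 30/7) = 20 - 3*(-24/7) = 20 + 72/7 = 212/7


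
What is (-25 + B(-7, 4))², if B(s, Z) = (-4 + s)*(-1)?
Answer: 196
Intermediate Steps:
B(s, Z) = 4 - s
(-25 + B(-7, 4))² = (-25 + (4 - 1*(-7)))² = (-25 + (4 + 7))² = (-25 + 11)² = (-14)² = 196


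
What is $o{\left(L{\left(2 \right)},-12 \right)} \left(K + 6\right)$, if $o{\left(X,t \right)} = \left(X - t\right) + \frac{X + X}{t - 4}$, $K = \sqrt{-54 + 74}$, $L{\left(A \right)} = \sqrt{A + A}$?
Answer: $\frac{165}{2} + \frac{55 \sqrt{5}}{2} \approx 143.99$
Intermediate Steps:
$L{\left(A \right)} = \sqrt{2} \sqrt{A}$ ($L{\left(A \right)} = \sqrt{2 A} = \sqrt{2} \sqrt{A}$)
$K = 2 \sqrt{5}$ ($K = \sqrt{20} = 2 \sqrt{5} \approx 4.4721$)
$o{\left(X,t \right)} = X - t + \frac{2 X}{-4 + t}$ ($o{\left(X,t \right)} = \left(X - t\right) + \frac{2 X}{-4 + t} = X - t + \frac{2 X}{-4 + t}$)
$o{\left(L{\left(2 \right)},-12 \right)} \left(K + 6\right) = \frac{- \left(-12\right)^{2} - 2 \sqrt{2} \sqrt{2} + 4 \left(-12\right) + \sqrt{2} \sqrt{2} \left(-12\right)}{-4 - 12} \left(2 \sqrt{5} + 6\right) = \frac{\left(-1\right) 144 - 4 - 48 + 2 \left(-12\right)}{-16} \left(6 + 2 \sqrt{5}\right) = - \frac{-144 - 4 - 48 - 24}{16} \left(6 + 2 \sqrt{5}\right) = \left(- \frac{1}{16}\right) \left(-220\right) \left(6 + 2 \sqrt{5}\right) = \frac{55 \left(6 + 2 \sqrt{5}\right)}{4} = \frac{165}{2} + \frac{55 \sqrt{5}}{2}$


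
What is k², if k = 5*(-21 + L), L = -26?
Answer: 55225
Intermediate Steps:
k = -235 (k = 5*(-21 - 26) = 5*(-47) = -235)
k² = (-235)² = 55225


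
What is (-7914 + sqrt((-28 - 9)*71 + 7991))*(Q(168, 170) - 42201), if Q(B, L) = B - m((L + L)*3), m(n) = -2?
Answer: 332633334 - 252186*sqrt(149) ≈ 3.2955e+8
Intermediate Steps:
Q(B, L) = 2 + B (Q(B, L) = B - 1*(-2) = B + 2 = 2 + B)
(-7914 + sqrt((-28 - 9)*71 + 7991))*(Q(168, 170) - 42201) = (-7914 + sqrt((-28 - 9)*71 + 7991))*((2 + 168) - 42201) = (-7914 + sqrt(-37*71 + 7991))*(170 - 42201) = (-7914 + sqrt(-2627 + 7991))*(-42031) = (-7914 + sqrt(5364))*(-42031) = (-7914 + 6*sqrt(149))*(-42031) = 332633334 - 252186*sqrt(149)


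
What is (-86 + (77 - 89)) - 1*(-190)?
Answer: 92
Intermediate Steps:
(-86 + (77 - 89)) - 1*(-190) = (-86 - 12) + 190 = -98 + 190 = 92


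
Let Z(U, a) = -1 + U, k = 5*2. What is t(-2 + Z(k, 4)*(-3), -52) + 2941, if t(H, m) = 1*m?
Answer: 2889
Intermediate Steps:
k = 10
t(H, m) = m
t(-2 + Z(k, 4)*(-3), -52) + 2941 = -52 + 2941 = 2889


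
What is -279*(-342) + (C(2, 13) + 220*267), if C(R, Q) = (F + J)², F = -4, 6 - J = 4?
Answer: 154162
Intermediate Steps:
J = 2 (J = 6 - 1*4 = 6 - 4 = 2)
C(R, Q) = 4 (C(R, Q) = (-4 + 2)² = (-2)² = 4)
-279*(-342) + (C(2, 13) + 220*267) = -279*(-342) + (4 + 220*267) = 95418 + (4 + 58740) = 95418 + 58744 = 154162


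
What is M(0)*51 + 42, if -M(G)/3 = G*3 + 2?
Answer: -264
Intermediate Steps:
M(G) = -6 - 9*G (M(G) = -3*(G*3 + 2) = -3*(3*G + 2) = -3*(2 + 3*G) = -6 - 9*G)
M(0)*51 + 42 = (-6 - 9*0)*51 + 42 = (-6 + 0)*51 + 42 = -6*51 + 42 = -306 + 42 = -264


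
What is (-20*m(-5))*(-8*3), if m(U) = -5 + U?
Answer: -4800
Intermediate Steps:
(-20*m(-5))*(-8*3) = (-20*(-5 - 5))*(-8*3) = -20*(-10)*(-24) = 200*(-24) = -4800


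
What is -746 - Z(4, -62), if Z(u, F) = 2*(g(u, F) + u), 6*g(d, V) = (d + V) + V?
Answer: -714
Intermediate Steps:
g(d, V) = V/3 + d/6 (g(d, V) = ((d + V) + V)/6 = ((V + d) + V)/6 = (d + 2*V)/6 = V/3 + d/6)
Z(u, F) = 2*F/3 + 7*u/3 (Z(u, F) = 2*((F/3 + u/6) + u) = 2*(F/3 + 7*u/6) = 2*F/3 + 7*u/3)
-746 - Z(4, -62) = -746 - ((2/3)*(-62) + (7/3)*4) = -746 - (-124/3 + 28/3) = -746 - 1*(-32) = -746 + 32 = -714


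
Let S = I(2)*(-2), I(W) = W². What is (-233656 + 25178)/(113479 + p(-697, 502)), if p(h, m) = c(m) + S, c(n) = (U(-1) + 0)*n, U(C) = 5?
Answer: -208478/115981 ≈ -1.7975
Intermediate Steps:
c(n) = 5*n (c(n) = (5 + 0)*n = 5*n)
S = -8 (S = 2²*(-2) = 4*(-2) = -8)
p(h, m) = -8 + 5*m (p(h, m) = 5*m - 8 = -8 + 5*m)
(-233656 + 25178)/(113479 + p(-697, 502)) = (-233656 + 25178)/(113479 + (-8 + 5*502)) = -208478/(113479 + (-8 + 2510)) = -208478/(113479 + 2502) = -208478/115981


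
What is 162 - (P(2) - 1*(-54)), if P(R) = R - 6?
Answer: 112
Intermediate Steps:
P(R) = -6 + R
162 - (P(2) - 1*(-54)) = 162 - ((-6 + 2) - 1*(-54)) = 162 - (-4 + 54) = 162 - 1*50 = 162 - 50 = 112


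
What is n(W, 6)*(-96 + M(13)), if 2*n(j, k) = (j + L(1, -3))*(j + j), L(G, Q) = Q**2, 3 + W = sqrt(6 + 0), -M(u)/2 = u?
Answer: 1464 - 366*sqrt(6) ≈ 567.49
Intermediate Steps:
M(u) = -2*u
W = -3 + sqrt(6) (W = -3 + sqrt(6 + 0) = -3 + sqrt(6) ≈ -0.55051)
n(j, k) = j*(9 + j) (n(j, k) = ((j + (-3)**2)*(j + j))/2 = ((j + 9)*(2*j))/2 = ((9 + j)*(2*j))/2 = (2*j*(9 + j))/2 = j*(9 + j))
n(W, 6)*(-96 + M(13)) = ((-3 + sqrt(6))*(9 + (-3 + sqrt(6))))*(-96 - 2*13) = ((-3 + sqrt(6))*(6 + sqrt(6)))*(-96 - 26) = ((-3 + sqrt(6))*(6 + sqrt(6)))*(-122) = -122*(-3 + sqrt(6))*(6 + sqrt(6))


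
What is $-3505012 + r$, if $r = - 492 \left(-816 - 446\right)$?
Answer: $-2884108$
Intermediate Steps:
$r = 620904$ ($r = \left(-492\right) \left(-1262\right) = 620904$)
$-3505012 + r = -3505012 + 620904 = -2884108$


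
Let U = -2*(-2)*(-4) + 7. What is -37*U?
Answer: 333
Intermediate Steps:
U = -9 (U = 4*(-4) + 7 = -16 + 7 = -9)
-37*U = -37*(-9) = 333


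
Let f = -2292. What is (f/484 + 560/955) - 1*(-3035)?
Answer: 70045994/23111 ≈ 3030.9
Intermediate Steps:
(f/484 + 560/955) - 1*(-3035) = (-2292/484 + 560/955) - 1*(-3035) = (-2292*1/484 + 560*(1/955)) + 3035 = (-573/121 + 112/191) + 3035 = -95891/23111 + 3035 = 70045994/23111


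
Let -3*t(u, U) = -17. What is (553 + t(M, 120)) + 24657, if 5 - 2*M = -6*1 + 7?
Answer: 75647/3 ≈ 25216.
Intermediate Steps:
M = 2 (M = 5/2 - (-6*1 + 7)/2 = 5/2 - (-6 + 7)/2 = 5/2 - 1/2*1 = 5/2 - 1/2 = 2)
t(u, U) = 17/3 (t(u, U) = -1/3*(-17) = 17/3)
(553 + t(M, 120)) + 24657 = (553 + 17/3) + 24657 = 1676/3 + 24657 = 75647/3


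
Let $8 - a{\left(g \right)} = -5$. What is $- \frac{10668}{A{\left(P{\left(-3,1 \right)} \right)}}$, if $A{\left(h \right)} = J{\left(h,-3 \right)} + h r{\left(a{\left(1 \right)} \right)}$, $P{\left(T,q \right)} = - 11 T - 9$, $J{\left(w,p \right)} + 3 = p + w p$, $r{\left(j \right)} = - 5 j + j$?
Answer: $\frac{1778}{221} \approx 8.0452$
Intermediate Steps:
$a{\left(g \right)} = 13$ ($a{\left(g \right)} = 8 - -5 = 8 + 5 = 13$)
$r{\left(j \right)} = - 4 j$
$J{\left(w,p \right)} = -3 + p + p w$ ($J{\left(w,p \right)} = -3 + \left(p + w p\right) = -3 + \left(p + p w\right) = -3 + p + p w$)
$P{\left(T,q \right)} = -9 - 11 T$
$A{\left(h \right)} = -6 - 55 h$ ($A{\left(h \right)} = \left(-3 - 3 - 3 h\right) + h \left(\left(-4\right) 13\right) = \left(-6 - 3 h\right) + h \left(-52\right) = \left(-6 - 3 h\right) - 52 h = -6 - 55 h$)
$- \frac{10668}{A{\left(P{\left(-3,1 \right)} \right)}} = - \frac{10668}{-6 - 55 \left(-9 - -33\right)} = - \frac{10668}{-6 - 55 \left(-9 + 33\right)} = - \frac{10668}{-6 - 1320} = - \frac{10668}{-1326} = \left(-10668\right) \left(- \frac{1}{1326}\right) = \frac{1778}{221}$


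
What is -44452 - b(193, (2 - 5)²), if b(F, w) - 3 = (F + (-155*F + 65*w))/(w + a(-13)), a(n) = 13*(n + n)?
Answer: -14654832/329 ≈ -44544.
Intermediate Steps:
a(n) = 26*n (a(n) = 13*(2*n) = 26*n)
b(F, w) = 3 + (-154*F + 65*w)/(-338 + w) (b(F, w) = 3 + (F + (-155*F + 65*w))/(w + 26*(-13)) = 3 + (-154*F + 65*w)/(w - 338) = 3 + (-154*F + 65*w)/(-338 + w))
-44452 - b(193, (2 - 5)²) = -44452 - 2*(-507 - 77*193 + 34*(2 - 5)²)/(-338 + (2 - 5)²) = -44452 - 2*(-507 - 14861 + 34*(-3)²)/(-338 + (-3)²) = -44452 - 2*(-507 - 14861 + 34*9)/(-338 + 9) = -44452 - 2*(-507 - 14861 + 306)/(-329) = -44452 - 2*(-1)*(-15062)/329 = -44452 - 1*30124/329 = -44452 - 30124/329 = -14654832/329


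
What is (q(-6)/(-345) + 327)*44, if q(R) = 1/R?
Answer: 14891602/1035 ≈ 14388.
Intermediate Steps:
(q(-6)/(-345) + 327)*44 = (1/(-6*(-345)) + 327)*44 = (-1/6*(-1/345) + 327)*44 = (1/2070 + 327)*44 = (676891/2070)*44 = 14891602/1035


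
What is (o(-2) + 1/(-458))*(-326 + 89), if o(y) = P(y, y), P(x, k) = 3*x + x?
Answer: 868605/458 ≈ 1896.5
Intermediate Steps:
P(x, k) = 4*x
o(y) = 4*y
(o(-2) + 1/(-458))*(-326 + 89) = (4*(-2) + 1/(-458))*(-326 + 89) = (-8 - 1/458)*(-237) = -3665/458*(-237) = 868605/458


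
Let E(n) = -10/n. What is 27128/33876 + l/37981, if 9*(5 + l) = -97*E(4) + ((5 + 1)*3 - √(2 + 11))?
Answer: 515579855/643322178 - √13/341829 ≈ 0.80142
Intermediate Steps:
l = 431/18 - √13/9 (l = -5 + (-(-970)/4 + ((5 + 1)*3 - √(2 + 11)))/9 = -5 + (-(-970)/4 + (6*3 - √13))/9 = -5 + (-97*(-5/2) + (18 - √13))/9 = -5 + (485/2 + (18 - √13))/9 = -5 + (521/2 - √13)/9 = -5 + (521/18 - √13/9) = 431/18 - √13/9 ≈ 23.544)
27128/33876 + l/37981 = 27128/33876 + (431/18 - √13/9)/37981 = 27128*(1/33876) + (431/18 - √13/9)*(1/37981) = 6782/8469 + (431/683658 - √13/341829) = 515579855/643322178 - √13/341829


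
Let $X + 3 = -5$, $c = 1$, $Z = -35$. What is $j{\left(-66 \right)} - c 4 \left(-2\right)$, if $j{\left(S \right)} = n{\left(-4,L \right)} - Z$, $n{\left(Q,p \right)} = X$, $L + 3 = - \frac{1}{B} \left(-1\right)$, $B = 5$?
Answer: $35$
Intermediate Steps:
$X = -8$ ($X = -3 - 5 = -8$)
$L = - \frac{14}{5}$ ($L = -3 + - \frac{1}{5} \left(-1\right) = -3 + \left(-1\right) \frac{1}{5} \left(-1\right) = -3 - - \frac{1}{5} = -3 + \frac{1}{5} = - \frac{14}{5} \approx -2.8$)
$n{\left(Q,p \right)} = -8$
$j{\left(S \right)} = 27$ ($j{\left(S \right)} = -8 - -35 = -8 + 35 = 27$)
$j{\left(-66 \right)} - c 4 \left(-2\right) = 27 - 1 \cdot 4 \left(-2\right) = 27 - 4 \left(-2\right) = 27 - -8 = 27 + 8 = 35$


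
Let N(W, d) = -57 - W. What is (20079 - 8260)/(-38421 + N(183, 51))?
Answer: -11819/38661 ≈ -0.30571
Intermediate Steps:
(20079 - 8260)/(-38421 + N(183, 51)) = (20079 - 8260)/(-38421 + (-57 - 1*183)) = 11819/(-38421 + (-57 - 183)) = 11819/(-38421 - 240) = 11819/(-38661) = 11819*(-1/38661) = -11819/38661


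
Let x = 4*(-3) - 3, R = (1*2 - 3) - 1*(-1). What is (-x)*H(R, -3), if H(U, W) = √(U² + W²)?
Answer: 45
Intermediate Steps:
R = 0 (R = (2 - 3) + 1 = -1 + 1 = 0)
x = -15 (x = -12 - 3 = -15)
(-x)*H(R, -3) = (-1*(-15))*√(0² + (-3)²) = 15*√(0 + 9) = 15*√9 = 15*3 = 45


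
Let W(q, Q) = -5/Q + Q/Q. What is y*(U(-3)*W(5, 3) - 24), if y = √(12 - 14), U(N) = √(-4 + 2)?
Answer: 4/3 - 24*I*√2 ≈ 1.3333 - 33.941*I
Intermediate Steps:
U(N) = I*√2 (U(N) = √(-2) = I*√2)
W(q, Q) = 1 - 5/Q (W(q, Q) = -5/Q + 1 = 1 - 5/Q)
y = I*√2 (y = √(-2) = I*√2 ≈ 1.4142*I)
y*(U(-3)*W(5, 3) - 24) = (I*√2)*((I*√2)*((-5 + 3)/3) - 24) = (I*√2)*((I*√2)*((⅓)*(-2)) - 24) = (I*√2)*((I*√2)*(-⅔) - 24) = (I*√2)*(-2*I*√2/3 - 24) = (I*√2)*(-24 - 2*I*√2/3) = I*√2*(-24 - 2*I*√2/3)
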